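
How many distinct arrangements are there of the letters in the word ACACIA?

ACACIA has 6 letters with A appearing 3 times and C appearing twice.
So there are 6! / (3!·2!) = 60 distinguishable arrangements.

60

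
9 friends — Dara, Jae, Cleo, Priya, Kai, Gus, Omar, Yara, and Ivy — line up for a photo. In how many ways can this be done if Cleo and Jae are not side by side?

282240

There are 9! = 362880 arrangements in all. If Cleo and Jae are adjacent, merging them into one block gives 2·(8)! = 80640 arrangements.
So 362880 − 80640 = 282240 arrangements keep them apart.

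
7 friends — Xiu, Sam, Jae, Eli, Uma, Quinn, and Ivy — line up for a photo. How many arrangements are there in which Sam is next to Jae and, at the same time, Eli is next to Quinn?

Treat {Sam,Jae} as one block (2 orders) and {Eli,Quinn} as another (2 orders).
That leaves 5 units to arrange: 2 × 2 × 5! = 4 × 120 = 480.

480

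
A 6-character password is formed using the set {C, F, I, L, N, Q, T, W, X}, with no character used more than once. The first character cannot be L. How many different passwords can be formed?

53760

The first character has 9−1 = 8 choices (anything except L).
The remaining 5 characters are filled from the other 8 symbols without repetition: 8 × 7 × 6 × 5 × 4 = 6720.
Total: 8 × 6720 = 53760.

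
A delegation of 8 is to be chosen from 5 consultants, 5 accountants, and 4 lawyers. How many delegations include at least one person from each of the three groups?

Unrestricted: C(14,8) = 3003 ways to pick any 8 of the 14.
Subtract selections that omit an entire group: no consultants → C(9,8) = 9; no accountants → C(9,8) = 9; no lawyers → C(10,8) = 45.
Add back selections omitting two groups (i.e. drawn from a single group): C(5,8) + C(5,8) + C(4,8) = 0.
By inclusion–exclusion: 3003 − 63 + 0 = 2940.

2940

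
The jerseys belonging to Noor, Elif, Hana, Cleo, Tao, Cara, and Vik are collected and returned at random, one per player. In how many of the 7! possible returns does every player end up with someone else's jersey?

This is the derangement count D_7: permutations of 7 items with no fixed point.
By inclusion–exclusion this is Σ_{j=0}^{7} (−1)^j C(7,j)·(7−j)!.
Computing: 5040 − 5040 + 2520 − 840 + 210 − 42 + 7 − 1 = 1854.

1854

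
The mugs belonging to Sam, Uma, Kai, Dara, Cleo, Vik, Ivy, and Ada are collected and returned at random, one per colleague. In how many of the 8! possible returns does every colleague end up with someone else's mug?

14833

This is the derangement count D_8: permutations of 8 items with no fixed point.
By inclusion–exclusion this is Σ_{j=0}^{8} (−1)^j C(8,j)·(8−j)!.
Computing: 40320 − 40320 + 20160 − 6720 + 1680 − 336 + 56 − 8 + 1 = 14833.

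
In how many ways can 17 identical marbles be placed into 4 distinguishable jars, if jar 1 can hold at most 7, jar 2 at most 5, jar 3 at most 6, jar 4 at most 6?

114

By stars and bars, unrestricted non-negative solutions to x_1+…+x_4 = 17 number C(17+3,3) = 1140.
Subtract solutions that violate a single cap (substitute x_i' = x_i − (cap_i+1)): x_1 ≥ 8 gives C(12,3) = 220; x_2 ≥ 6 gives C(14,3) = 364; x_3 ≥ 7 gives C(13,3) = 286; x_4 ≥ 7 gives C(13,3) = 286. Together 1156.
Add back pairs where two caps are both exceeded: 20 + 10 + 10 + 35 + 35 + 20 = 130.
By inclusion–exclusion the count is 1140 − 1156 + 130 = 114.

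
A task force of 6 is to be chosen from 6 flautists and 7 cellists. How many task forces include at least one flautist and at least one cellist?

1708

Total 6-person selections from all 13: C(13,6) = 1716.
Selections missing a whole group: no flautists → C(7,6) = 7; no cellists → C(6,6) = 1.
Both groups omitted at once is impossible, so 1716 − 8 = 1708.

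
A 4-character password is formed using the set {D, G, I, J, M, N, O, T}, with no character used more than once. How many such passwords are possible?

1680

Choose and order 4 of the 8 symbols: the first character has 8 options, the next 7, then 6, 5.
That product is 8 × 7 × 6 × 5 = 1680.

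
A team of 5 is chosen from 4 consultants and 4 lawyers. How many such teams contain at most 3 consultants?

52

Split by how many consultants are chosen (0 through 3).
Sum: C(4,0)·C(4,5) + C(4,1)·C(4,4) + C(4,2)·C(4,3) + C(4,3)·C(4,2) = 0 + 4 + 24 + 24 = 52.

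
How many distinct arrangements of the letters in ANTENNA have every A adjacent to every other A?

Treat the 2 copies of A as a single block. The multiset to arrange is then {AA, E, N, N, N, T}, 6 items in all.
That gives (6)!/(3!) = 120 arrangements.

120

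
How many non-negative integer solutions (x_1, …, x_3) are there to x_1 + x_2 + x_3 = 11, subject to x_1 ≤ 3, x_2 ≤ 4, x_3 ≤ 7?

Ignoring the caps, the number of non-negative solutions to x_1+…+x_3 = 11 is C(13,2) = 78.
Subtract solutions that violate a single cap (substitute x_i' = x_i − (cap_i+1)): x_1 ≥ 4 gives C(9,2) = 36; x_2 ≥ 5 gives C(8,2) = 28; x_3 ≥ 8 gives C(5,2) = 10. Together 74.
Add back pairs where two caps are both exceeded: 6 + 0 + 0 = 6.
By inclusion–exclusion the count is 78 − 74 + 6 = 10.

10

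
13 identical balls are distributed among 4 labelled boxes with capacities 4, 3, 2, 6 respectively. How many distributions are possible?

10

Without the upper bounds there are C(16,3) = 560 ways to split 13 among 4 boxes.
Subtract solutions that violate a single cap (substitute x_i' = x_i − (cap_i+1)): x_1 ≥ 5 gives C(11,3) = 165; x_2 ≥ 4 gives C(12,3) = 220; x_3 ≥ 3 gives C(13,3) = 286; x_4 ≥ 7 gives C(9,3) = 84. Together 755.
Add back pairs where two caps are both exceeded: 35 + 56 + 4 + 84 + 10 + 20 = 209.
Subtract triples: 4 + 0 + 0 + 0 = 4.
By inclusion–exclusion the count is 560 − 755 + 209 − 4 = 10.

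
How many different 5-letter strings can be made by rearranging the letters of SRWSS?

The 5 letters of SRWSS have repeats: S appearing 3 times.
Dividing 5! = 120 by 3! = 6 for the repeated letters gives 20.

20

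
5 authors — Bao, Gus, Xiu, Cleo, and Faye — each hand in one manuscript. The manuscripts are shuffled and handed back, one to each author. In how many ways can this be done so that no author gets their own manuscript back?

44

This is the derangement count D_5: permutations of 5 items with no fixed point.
By inclusion–exclusion this is Σ_{j=0}^{5} (−1)^j C(5,j)·(5−j)!.
Computing: 120 − 120 + 60 − 20 + 5 − 1 = 44.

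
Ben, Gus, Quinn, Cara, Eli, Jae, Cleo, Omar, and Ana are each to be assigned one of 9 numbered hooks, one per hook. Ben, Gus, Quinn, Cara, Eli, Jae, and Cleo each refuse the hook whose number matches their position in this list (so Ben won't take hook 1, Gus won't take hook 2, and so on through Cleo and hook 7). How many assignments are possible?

165016

Let Aᵢ (for 1 ≤ i ≤ 7) be the placements that put person i in their forbidden hook. Any j of these fix j positions, leaving (9−j)! ways to fill the rest, and there are C(7,j) ways to pick which j.
By inclusion–exclusion, the number of valid placements is Σ_{j=0}^{7} (−1)^j C(7,j)·(9−j)!.
Computing: 362880 − 282240 + 105840 − 25200 + 4200 − 504 + 42 − 2 = 165016.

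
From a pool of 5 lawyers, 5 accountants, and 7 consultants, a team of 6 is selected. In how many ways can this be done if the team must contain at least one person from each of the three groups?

Total 6-person selections from all 17: C(17,6) = 12376.
Subtract selections that omit an entire group: no lawyers → C(12,6) = 924; no accountants → C(12,6) = 924; no consultants → C(10,6) = 210.
Add back selections omitting two groups (i.e. drawn from a single group): C(5,6) + C(5,6) + C(7,6) = 7.
By inclusion–exclusion: 12376 − 2058 + 7 = 10325.

10325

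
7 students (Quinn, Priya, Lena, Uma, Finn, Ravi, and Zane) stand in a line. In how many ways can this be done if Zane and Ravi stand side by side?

Place the 5 others and the Zane-Ravi pair as 6 objects in a line; the pair has 2 internal arrangements.
That gives 2 × 6! = 2 × 720 = 1440.

1440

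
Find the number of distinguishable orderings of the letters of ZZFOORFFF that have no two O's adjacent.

Total arrangements of ZZFOORFFF: 9!/(4!·2!·2!) = 3780.
Arrangements with the O's together: treat OO as one letter, giving (8)!/(4!·2!) = 840.
Hence 3780 − 840 = 2940.

2940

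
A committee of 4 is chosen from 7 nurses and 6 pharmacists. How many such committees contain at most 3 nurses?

680

Split by how many nurses are chosen (0 through 3).
Sum: C(7,0)·C(6,4) + C(7,1)·C(6,3) + C(7,2)·C(6,2) + C(7,3)·C(6,1) = 15 + 140 + 315 + 210 = 680.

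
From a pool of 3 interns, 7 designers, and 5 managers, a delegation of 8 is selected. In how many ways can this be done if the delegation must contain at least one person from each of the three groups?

5894

Total 8-person selections from all 15: C(15,8) = 6435.
Subtract selections that omit an entire group: no interns → C(12,8) = 495; no designers → C(8,8) = 1; no managers → C(10,8) = 45.
Add back selections omitting two groups (i.e. drawn from a single group): C(3,8) + C(7,8) + C(5,8) = 0.
By inclusion–exclusion: 6435 − 541 + 0 = 5894.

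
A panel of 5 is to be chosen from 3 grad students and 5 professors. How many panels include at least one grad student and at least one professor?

Unrestricted: C(8,5) = 56 ways to pick any 5 of the 8.
Subtract selections that omit an entire group: no grad students → C(5,5) = 1; no professors → C(3,5) = 0.
Both groups omitted at once is impossible, so 56 − 1 = 55.

55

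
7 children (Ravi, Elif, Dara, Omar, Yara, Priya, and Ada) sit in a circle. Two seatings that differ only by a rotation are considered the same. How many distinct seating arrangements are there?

720

Fix one person's seat to break rotational symmetry; the remaining 6 people can be arranged in (6)! = 720 ways.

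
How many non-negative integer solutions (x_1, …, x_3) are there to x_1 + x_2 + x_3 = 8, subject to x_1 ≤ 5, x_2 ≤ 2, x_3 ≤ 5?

12

Ignoring the caps, the number of non-negative solutions to x_1+…+x_3 = 8 is C(10,2) = 45.
Subtract solutions that violate a single cap (substitute x_i' = x_i − (cap_i+1)): x_1 ≥ 6 gives C(4,2) = 6; x_2 ≥ 3 gives C(7,2) = 21; x_3 ≥ 6 gives C(4,2) = 6. Together 33.
No two caps can be exceeded simultaneously, so the pair terms are all 0.
By inclusion–exclusion the count is 45 − 33 + 0 = 12.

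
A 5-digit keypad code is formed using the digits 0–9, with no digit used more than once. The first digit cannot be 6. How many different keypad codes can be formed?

The first digit has 10−1 = 9 choices (anything except 6).
The remaining 4 digits are filled from the other 9 symbols without repetition: 9 × 8 × 7 × 6 = 3024.
Total: 9 × 3024 = 27216.

27216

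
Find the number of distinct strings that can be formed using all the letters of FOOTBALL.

10080

FOOTBALL has 8 letters with L appearing twice and O appearing twice.
The number of distinct arrangements is 8!/(2!·2!) = 40320/4 = 10080.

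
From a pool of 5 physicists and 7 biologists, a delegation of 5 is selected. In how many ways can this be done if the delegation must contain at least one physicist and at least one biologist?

Unrestricted: C(12,5) = 792 ways to pick any 5 of the 12.
Selections missing a whole group: no physicists → C(7,5) = 21; no biologists → C(5,5) = 1.
Both groups omitted at once is impossible, so 792 − 22 = 770.

770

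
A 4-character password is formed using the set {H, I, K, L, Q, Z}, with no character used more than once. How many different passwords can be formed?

360

Choose and order 4 of the 6 symbols: the first character has 6 options, the next 5, then 4, 3.
6 × 5 × 4 × 3 = 360.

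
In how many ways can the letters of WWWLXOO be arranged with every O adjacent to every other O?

120

Treat the 2 copies of O as a single block. The multiset to arrange is then {OO, L, W, W, W, X}, 6 items in all.
That gives (6)!/(3!) = 120 arrangements.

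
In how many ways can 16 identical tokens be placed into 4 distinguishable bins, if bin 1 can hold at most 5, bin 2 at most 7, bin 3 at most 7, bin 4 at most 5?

Ignoring the caps, the number of non-negative solutions to x_1+…+x_4 = 16 is C(19,3) = 969.
Subtract solutions that violate a single cap (substitute x_i' = x_i − (cap_i+1)): x_1 ≥ 6 gives C(13,3) = 286; x_2 ≥ 8 gives C(11,3) = 165; x_3 ≥ 8 gives C(11,3) = 165; x_4 ≥ 6 gives C(13,3) = 286. Together 902.
Add back pairs where two caps are both exceeded: 10 + 10 + 35 + 1 + 10 + 10 = 76.
By inclusion–exclusion the count is 969 − 902 + 76 = 143.

143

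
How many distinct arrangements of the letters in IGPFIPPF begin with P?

Fix P in the first position and arrange the remaining 7 letters.
Those 7 letters have F appearing twice, I appearing twice, and P appearing twice, giving (7)!/(2!·2!·2!) = 630.

630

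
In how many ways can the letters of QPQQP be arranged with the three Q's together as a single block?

Treat the 3 copies of Q as a single block. The multiset to arrange is then {QQQ, P, P}, 3 items in all.
That gives (3)!/(2!) = 3 arrangements.

3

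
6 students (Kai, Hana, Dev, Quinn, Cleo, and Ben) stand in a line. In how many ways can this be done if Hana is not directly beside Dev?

There are 6! = 720 arrangements in all. If Hana and Dev are adjacent, merging them into one block gives 2·(5)! = 240 arrangements.
Complementary counting: 720 − 240 = 480.

480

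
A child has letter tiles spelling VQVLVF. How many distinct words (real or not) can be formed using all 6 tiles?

Letter multiplicities in VQVLVF: F×1, L×1, Q×1, V×3.
Dividing 6! = 720 by 3! = 6 for the repeated letters gives 120.

120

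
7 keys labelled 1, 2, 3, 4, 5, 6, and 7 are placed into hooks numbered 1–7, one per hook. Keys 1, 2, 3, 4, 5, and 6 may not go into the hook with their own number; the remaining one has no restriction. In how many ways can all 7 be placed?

Let Aᵢ (for 1 ≤ i ≤ 6) be the placements that put key i in its forbidden hook. Any j of these fix j positions, leaving (7−j)! ways to fill the rest, and there are C(6,j) ways to pick which j.
By inclusion–exclusion, the number of valid placements is Σ_{j=0}^{6} (−1)^j C(6,j)·(7−j)!.
Computing: 5040 − 4320 + 1800 − 480 + 90 − 12 + 1 = 2119.

2119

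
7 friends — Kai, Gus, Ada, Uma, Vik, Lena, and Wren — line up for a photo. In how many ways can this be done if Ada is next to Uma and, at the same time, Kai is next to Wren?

480

Treat {Ada,Uma} as one block (2 orders) and {Kai,Wren} as another (2 orders).
That leaves 5 units to arrange: 2 × 2 × 5! = 4 × 120 = 480.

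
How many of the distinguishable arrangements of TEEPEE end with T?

5

With the last slot taken by T, it remains to arrange the other 5 letters (EEPEE).
Those 5 letters have E appearing 4 times, giving (5)!/(4!) = 5.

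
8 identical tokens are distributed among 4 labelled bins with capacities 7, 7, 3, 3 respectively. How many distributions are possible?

94

Ignoring the caps, the number of non-negative solutions to x_1+…+x_4 = 8 is C(11,3) = 165.
Subtract solutions that violate a single cap (substitute x_i' = x_i − (cap_i+1)): x_1 ≥ 8 gives C(3,3) = 1; x_2 ≥ 8 gives C(3,3) = 1; x_3 ≥ 4 gives C(7,3) = 35; x_4 ≥ 4 gives C(7,3) = 35. Together 72.
Add back pairs where two caps are both exceeded: 0 + 0 + 0 + 0 + 0 + 1 = 1.
By inclusion–exclusion the count is 165 − 72 + 1 = 94.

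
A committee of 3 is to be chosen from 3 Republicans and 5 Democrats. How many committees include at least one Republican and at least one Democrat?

Total 3-person selections from all 8: C(8,3) = 56.
Subtract selections that omit an entire group: no Republicans → C(5,3) = 10; no Democrats → C(3,3) = 1.
Both groups omitted at once is impossible, so 56 − 11 = 45.

45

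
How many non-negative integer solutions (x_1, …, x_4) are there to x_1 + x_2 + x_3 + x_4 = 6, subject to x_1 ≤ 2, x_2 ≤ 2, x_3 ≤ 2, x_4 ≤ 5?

Without the upper bounds there are C(9,3) = 84 ways to split 6 among 4 variables.
Subtract solutions that violate a single cap (substitute x_i' = x_i − (cap_i+1)): x_1 ≥ 3 gives C(6,3) = 20; x_2 ≥ 3 gives C(6,3) = 20; x_3 ≥ 3 gives C(6,3) = 20; x_4 ≥ 6 gives C(3,3) = 1. Together 61.
Add back pairs where two caps are both exceeded: 1 + 1 + 0 + 1 + 0 + 0 = 3.
By inclusion–exclusion the count is 84 − 61 + 3 = 26.

26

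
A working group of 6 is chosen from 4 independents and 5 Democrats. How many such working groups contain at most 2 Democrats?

10

Split by how many Democrats are chosen (0 through 2).
Sum: C(5,0)·C(4,6) + C(5,1)·C(4,5) + C(5,2)·C(4,4) = 0 + 0 + 10 = 10.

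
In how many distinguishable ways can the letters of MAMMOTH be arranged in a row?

840

Letter multiplicities in MAMMOTH: A×1, H×1, M×3, O×1, T×1.
The number of distinct arrangements is 7!/(3!) = 5040/6 = 840.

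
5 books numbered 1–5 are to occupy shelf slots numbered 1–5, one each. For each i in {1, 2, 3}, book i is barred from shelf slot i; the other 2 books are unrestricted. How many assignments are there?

64

Let Aᵢ (for i ∈ {1, 2, 3}) be the placements that put book i in its forbidden shelf slot. Any j of these fix j positions, leaving (5−j)! ways to fill the rest, and there are C(3,j) ways to pick which j.
By inclusion–exclusion, the number of valid placements is Σ_{j=0}^{3} (−1)^j C(3,j)·(5−j)!.
Computing: 120 − 72 + 18 − 2 = 64.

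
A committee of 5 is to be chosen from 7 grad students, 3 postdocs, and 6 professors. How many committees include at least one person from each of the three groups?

2730

Total 5-person selections from all 16: C(16,5) = 4368.
Subtract selections that omit an entire group: no grad students → C(9,5) = 126; no postdocs → C(13,5) = 1287; no professors → C(10,5) = 252.
Add back selections omitting two groups (i.e. drawn from a single group): C(7,5) + C(3,5) + C(6,5) = 27.
By inclusion–exclusion: 4368 − 1665 + 27 = 2730.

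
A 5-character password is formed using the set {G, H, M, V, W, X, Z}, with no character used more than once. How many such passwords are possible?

Choose and order 5 of the 7 symbols: the first character has 7 options, the next 6, and so on down to 3.
7 × 6 × 5 × 4 × 3 = 2520.

2520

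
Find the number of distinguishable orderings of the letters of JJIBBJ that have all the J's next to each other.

Treat the 3 copies of J as a single block. The multiset to arrange is then {JJJ, B, B, I}, 4 items in all.
That gives (4)!/(2!) = 12 arrangements.

12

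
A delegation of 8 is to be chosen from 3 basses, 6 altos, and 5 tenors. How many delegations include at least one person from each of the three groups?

With no constraint there are C(14,8) = 3003 possible selections.
Selections missing a whole group: no basses → C(11,8) = 165; no altos → C(8,8) = 1; no tenors → C(9,8) = 9.
Add back selections omitting two groups (i.e. drawn from a single group): C(3,8) + C(6,8) + C(5,8) = 0.
By inclusion–exclusion: 3003 − 175 + 0 = 2828.

2828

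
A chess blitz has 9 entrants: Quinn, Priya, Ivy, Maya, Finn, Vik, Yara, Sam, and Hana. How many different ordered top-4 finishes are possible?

There are 9 choices for 1st place, 8 for 2nd, and so on down to 6 for position 4.
That gives 9 × 8 × 7 × 6 = 3024.

3024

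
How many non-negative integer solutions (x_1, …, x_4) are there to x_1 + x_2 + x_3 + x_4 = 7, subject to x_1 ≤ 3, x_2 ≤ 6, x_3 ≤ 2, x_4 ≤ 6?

Without the upper bounds there are C(10,3) = 120 ways to split 7 among 4 variables.
Subtract solutions that violate a single cap (substitute x_i' = x_i − (cap_i+1)): x_1 ≥ 4 gives C(6,3) = 20; x_2 ≥ 7 gives C(3,3) = 1; x_3 ≥ 3 gives C(7,3) = 35; x_4 ≥ 7 gives C(3,3) = 1. Together 57.
Add back pairs where two caps are both exceeded: 0 + 1 + 0 + 0 + 0 + 0 = 1.
By inclusion–exclusion the count is 120 − 57 + 1 = 64.

64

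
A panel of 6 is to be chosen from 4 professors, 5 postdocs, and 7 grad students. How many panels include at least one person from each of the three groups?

With no constraint there are C(16,6) = 8008 possible selections.
Subtract selections that omit an entire group: no professors → C(12,6) = 924; no postdocs → C(11,6) = 462; no grad students → C(9,6) = 84.
Add back selections omitting two groups (i.e. drawn from a single group): C(4,6) + C(5,6) + C(7,6) = 7.
By inclusion–exclusion: 8008 − 1470 + 7 = 6545.

6545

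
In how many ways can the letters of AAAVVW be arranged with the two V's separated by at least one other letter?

40

There are 6!/(3!·2!) = 60 arrangements of AAAVVW in total.
Arrangements with the V's together: treat VV as one letter, giving (5)!/(3!) = 20.
Hence 60 − 20 = 40.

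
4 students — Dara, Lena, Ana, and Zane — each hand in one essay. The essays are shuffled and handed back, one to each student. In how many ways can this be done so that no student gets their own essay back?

9

This is the derangement count D_4: permutations of 4 items with no fixed point.
By inclusion–exclusion this is Σ_{j=0}^{4} (−1)^j C(4,j)·(4−j)!.
Computing: 24 − 24 + 12 − 4 + 1 = 9.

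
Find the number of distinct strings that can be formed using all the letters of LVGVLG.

Letter multiplicities in LVGVLG: G×2, L×2, V×2.
So there are 6! / (2!·2!·2!) = 90 distinguishable arrangements.

90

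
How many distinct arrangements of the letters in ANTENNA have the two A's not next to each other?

There are 7!/(3!·2!) = 420 arrangements of ANTENNA in total.
Arrangements with the A's together: treat AA as one letter, giving (6)!/(3!) = 120.
Subtracting, 420 − 120 = 300 arrangements keep the A's apart.

300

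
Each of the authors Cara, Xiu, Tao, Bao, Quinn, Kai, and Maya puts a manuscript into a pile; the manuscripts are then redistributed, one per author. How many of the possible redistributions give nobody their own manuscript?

Let Aᵢ be the assignments in which author i gets their own manuscript. We want the size of the complement of A₁∪…∪A_7.
By inclusion–exclusion this is Σ_{j=0}^{7} (−1)^j C(7,j)·(7−j)!.
Computing: 5040 − 5040 + 2520 − 840 + 210 − 42 + 7 − 1 = 1854.

1854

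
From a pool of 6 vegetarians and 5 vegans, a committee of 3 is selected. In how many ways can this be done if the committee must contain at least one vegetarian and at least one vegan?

With no constraint there are C(11,3) = 165 possible selections.
Selections missing a whole group: no vegetarians → C(5,3) = 10; no vegans → C(6,3) = 20.
Both groups omitted at once is impossible, so 165 − 30 = 135.

135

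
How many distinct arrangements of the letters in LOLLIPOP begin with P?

420

With the first slot taken by P, it remains to arrange the other 7 letters (LOLLIOP).
Those 7 letters have L appearing 3 times and O appearing twice, giving (7)!/(3!·2!) = 420.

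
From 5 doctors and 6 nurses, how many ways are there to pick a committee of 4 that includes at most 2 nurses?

215

Split by how many nurses are chosen (0 through 2).
Sum: C(6,0)·C(5,4) + C(6,1)·C(5,3) + C(6,2)·C(5,2) = 5 + 60 + 150 = 215.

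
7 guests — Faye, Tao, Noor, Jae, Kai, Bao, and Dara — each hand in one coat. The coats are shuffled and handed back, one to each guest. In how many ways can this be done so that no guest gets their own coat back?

Count assignments avoiding every fixed point. For any j of the 7 guests fixed to their own coat, the other 7−j can be arranged in (7−j)! ways.
By inclusion–exclusion this is Σ_{j=0}^{7} (−1)^j C(7,j)·(7−j)!.
Computing: 5040 − 5040 + 2520 − 840 + 210 − 42 + 7 − 1 = 1854.

1854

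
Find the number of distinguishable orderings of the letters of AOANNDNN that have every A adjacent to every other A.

Treat the 2 copies of A as a single block. The multiset to arrange is then {AA, D, N, N, N, N, O}, 7 items in all.
That gives (7)!/(4!) = 210 arrangements.

210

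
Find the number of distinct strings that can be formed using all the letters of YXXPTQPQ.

5040

Letter multiplicities in YXXPTQPQ: P×2, Q×2, T×1, X×2, Y×1.
The number of distinct arrangements is 8!/(2!·2!·2!) = 40320/8 = 5040.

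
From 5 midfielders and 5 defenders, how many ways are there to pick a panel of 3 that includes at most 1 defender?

Split by how many defenders are chosen (0 through 1).
Sum: C(5,0)·C(5,3) + C(5,1)·C(5,2) = 10 + 50 = 60.

60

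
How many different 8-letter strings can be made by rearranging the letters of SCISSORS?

SCISSORS has 8 letters with S appearing 4 times.
So there are 8! / (4!) = 1680 distinguishable arrangements.

1680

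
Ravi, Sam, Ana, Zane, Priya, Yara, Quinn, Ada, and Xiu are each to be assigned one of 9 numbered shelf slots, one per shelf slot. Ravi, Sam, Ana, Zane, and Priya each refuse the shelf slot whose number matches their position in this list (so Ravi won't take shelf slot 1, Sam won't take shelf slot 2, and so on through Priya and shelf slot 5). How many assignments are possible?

205056

Let Aᵢ (for 1 ≤ i ≤ 5) be the placements that put person i in their forbidden shelf slot. Any j of these fix j positions, leaving (9−j)! ways to fill the rest, and there are C(5,j) ways to pick which j.
By inclusion–exclusion, the number of valid placements is Σ_{j=0}^{5} (−1)^j C(5,j)·(9−j)!.
Computing: 362880 − 201600 + 50400 − 7200 + 600 − 24 = 205056.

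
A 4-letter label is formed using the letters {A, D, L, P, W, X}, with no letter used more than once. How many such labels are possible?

360

This is a permutation of 4 out of 6: P(6,4) = 6!/2!.
6 × 5 × 4 × 3 = 360.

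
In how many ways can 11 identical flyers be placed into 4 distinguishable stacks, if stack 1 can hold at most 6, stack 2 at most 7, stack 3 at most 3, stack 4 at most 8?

By stars and bars, unrestricted non-negative solutions to x_1+…+x_4 = 11 number C(11+3,3) = 364.
Subtract solutions that violate a single cap (substitute x_i' = x_i − (cap_i+1)): x_1 ≥ 7 gives C(7,3) = 35; x_2 ≥ 8 gives C(6,3) = 20; x_3 ≥ 4 gives C(10,3) = 120; x_4 ≥ 9 gives C(5,3) = 10. Together 185.
Add back pairs where two caps are both exceeded: 0 + 1 + 0 + 0 + 0 + 0 = 1.
By inclusion–exclusion the count is 364 − 185 + 1 = 180.

180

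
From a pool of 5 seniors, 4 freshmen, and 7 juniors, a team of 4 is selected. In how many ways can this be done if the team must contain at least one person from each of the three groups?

Total 4-person selections from all 16: C(16,4) = 1820.
Selections missing a whole group: no seniors → C(11,4) = 330; no freshmen → C(12,4) = 495; no juniors → C(9,4) = 126.
Add back selections omitting two groups (i.e. drawn from a single group): C(5,4) + C(4,4) + C(7,4) = 41.
By inclusion–exclusion: 1820 − 951 + 41 = 910.

910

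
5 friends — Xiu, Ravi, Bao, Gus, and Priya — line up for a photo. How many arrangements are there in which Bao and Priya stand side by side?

48

Treat {Bao, Priya} as a single unit. There are 4 units to order, and the pair itself can be ordered 2 ways.
That gives 2 × 4! = 2 × 24 = 48.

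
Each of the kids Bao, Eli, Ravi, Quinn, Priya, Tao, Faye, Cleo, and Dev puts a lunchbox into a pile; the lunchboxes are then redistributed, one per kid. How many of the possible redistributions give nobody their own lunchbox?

133496

This is the derangement count D_9: permutations of 9 items with no fixed point.
By inclusion–exclusion this is Σ_{j=0}^{9} (−1)^j C(9,j)·(9−j)!.
Computing: 362880 − 362880 + 181440 − 60480 + 15120 − 3024 + 504 − 72 + 9 − 1 = 133496.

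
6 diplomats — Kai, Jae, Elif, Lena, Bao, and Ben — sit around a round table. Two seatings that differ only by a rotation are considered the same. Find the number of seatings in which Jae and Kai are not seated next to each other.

72

Without the restriction there are (5)! = 120 seatings.
Those with Jae next to Kai: fuse the pair into one unit and seat 5 units around a circle — 2·(4)! = 48.
Subtracting, 120 − 48 = 72.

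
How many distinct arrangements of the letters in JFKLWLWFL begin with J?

1680

Fix J in the first position and arrange the remaining 8 letters.
Those 8 letters have F appearing twice, L appearing 3 times, and W appearing twice, giving (8)!/(3!·2!·2!) = 1680.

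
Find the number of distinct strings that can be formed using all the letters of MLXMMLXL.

560

MLXMMLXL has 8 letters with L appearing 3 times, M appearing 3 times, and X appearing twice.
Dividing 8! = 40320 by 3!·3!·2! = 72 for the repeated letters gives 560.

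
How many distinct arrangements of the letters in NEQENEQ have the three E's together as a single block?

Treat the 3 copies of E as a single block. The multiset to arrange is then {EEE, N, N, Q, Q}, 5 items in all.
That gives (5)!/(2!·2!) = 30 arrangements.

30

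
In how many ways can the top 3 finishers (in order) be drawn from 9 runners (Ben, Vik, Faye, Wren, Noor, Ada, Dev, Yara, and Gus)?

This is an ordered selection of 3 from 9: P(9,3).
That gives 9 × 8 × 7 = 504.

504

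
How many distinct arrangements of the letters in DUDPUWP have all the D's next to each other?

180

Treat the 2 copies of D as a single block. The multiset to arrange is then {DD, P, P, U, U, W}, 6 items in all.
That gives (6)!/(2!·2!) = 180 arrangements.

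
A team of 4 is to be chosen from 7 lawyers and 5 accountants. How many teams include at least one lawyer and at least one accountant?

With no constraint there are C(12,4) = 495 possible selections.
Subtract selections that omit an entire group: no lawyers → C(5,4) = 5; no accountants → C(7,4) = 35.
Both groups omitted at once is impossible, so 495 − 40 = 455.

455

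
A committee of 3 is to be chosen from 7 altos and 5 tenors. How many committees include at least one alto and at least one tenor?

Total 3-person selections from all 12: C(12,3) = 220.
Subtract selections that omit an entire group: no altos → C(5,3) = 10; no tenors → C(7,3) = 35.
Both groups omitted at once is impossible, so 220 − 45 = 175.

175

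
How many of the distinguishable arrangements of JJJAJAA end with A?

With the last slot taken by A, it remains to arrange the other 6 letters (JJJJAA).
Those 6 letters have A appearing twice and J appearing 4 times, giving (6)!/(4!·2!) = 15.

15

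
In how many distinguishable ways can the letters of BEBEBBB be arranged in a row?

The 7 letters of BEBEBBB have repeats: B appearing 5 times and E appearing twice.
So there are 7! / (5!·2!) = 21 distinguishable arrangements.

21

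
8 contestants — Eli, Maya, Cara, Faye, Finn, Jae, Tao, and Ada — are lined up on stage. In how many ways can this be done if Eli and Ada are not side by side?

Of the 8! = 40320 arrangements, those with Eli and Ada adjacent number 2 × 7! = 10080 (treat the pair as a block with 2 internal orders).
Complementary counting: 40320 − 10080 = 30240.

30240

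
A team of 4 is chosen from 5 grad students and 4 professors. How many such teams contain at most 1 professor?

45

Split by how many professors are chosen (0 through 1).
Sum: C(4,0)·C(5,4) + C(4,1)·C(5,3) = 5 + 40 = 45.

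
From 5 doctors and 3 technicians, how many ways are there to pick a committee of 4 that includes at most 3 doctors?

65

Split by how many doctors are chosen (0 through 3).
Sum: C(5,0)·C(3,4) + C(5,1)·C(3,3) + C(5,2)·C(3,2) + C(5,3)·C(3,1) = 0 + 5 + 30 + 30 = 65.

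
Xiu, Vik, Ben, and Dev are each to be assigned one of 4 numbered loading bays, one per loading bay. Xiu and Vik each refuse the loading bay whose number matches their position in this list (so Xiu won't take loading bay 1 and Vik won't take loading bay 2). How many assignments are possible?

Let Aᵢ (for i ∈ {1, 2}) be the placements that put person i in their forbidden loading bay. Any j of these fix j positions, leaving (4−j)! ways to fill the rest, and there are C(2,j) ways to pick which j.
By inclusion–exclusion, the number of valid placements is Σ_{j=0}^{2} (−1)^j C(2,j)·(4−j)!.
Computing: 24 − 12 + 2 = 14.

14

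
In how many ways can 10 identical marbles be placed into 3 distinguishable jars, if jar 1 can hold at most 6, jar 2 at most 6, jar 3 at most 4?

25

By stars and bars, unrestricted non-negative solutions to x_1+…+x_3 = 10 number C(10+2,2) = 66.
Subtract solutions that violate a single cap (substitute x_i' = x_i − (cap_i+1)): x_1 ≥ 7 gives C(5,2) = 10; x_2 ≥ 7 gives C(5,2) = 10; x_3 ≥ 5 gives C(7,2) = 21. Together 41.
No two caps can be exceeded simultaneously, so the pair terms are all 0.
By inclusion–exclusion the count is 66 − 41 + 0 = 25.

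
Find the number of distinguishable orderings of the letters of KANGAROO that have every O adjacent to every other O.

Treat the 2 copies of O as a single block. The multiset to arrange is then {OO, A, A, G, K, N, R}, 7 items in all.
That gives (7)!/(2!) = 2520 arrangements.

2520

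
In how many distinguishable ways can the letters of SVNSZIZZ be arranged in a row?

The 8 letters of SVNSZIZZ have repeats: S appearing twice and Z appearing 3 times.
Dividing 8! = 40320 by 3!·2! = 12 for the repeated letters gives 3360.

3360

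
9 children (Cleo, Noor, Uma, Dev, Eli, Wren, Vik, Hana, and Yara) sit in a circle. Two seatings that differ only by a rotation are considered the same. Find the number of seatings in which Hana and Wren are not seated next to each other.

30240

Without the restriction there are (8)! = 40320 seatings.
Seatings with Hana beside Wren: treat them as a block with 2 internal orders, giving 2 × (7)! = 10080.
Subtracting, 40320 − 10080 = 30240.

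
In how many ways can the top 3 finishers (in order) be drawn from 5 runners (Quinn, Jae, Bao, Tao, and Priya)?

There are 5 choices for 1st place, 4 for 2nd, and 3 for 3rd.
That gives 5 × 4 × 3 = 60.

60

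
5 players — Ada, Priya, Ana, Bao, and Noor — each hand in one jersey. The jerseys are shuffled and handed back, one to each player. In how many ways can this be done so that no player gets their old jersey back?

Let Aᵢ be the assignments in which player i gets their old jersey. We want the size of the complement of A₁∪…∪A_5.
By inclusion–exclusion this is Σ_{j=0}^{5} (−1)^j C(5,j)·(5−j)!.
Computing: 120 − 120 + 60 − 20 + 5 − 1 = 44.

44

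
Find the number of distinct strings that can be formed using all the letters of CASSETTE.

Letter multiplicities in CASSETTE: A×1, C×1, E×2, S×2, T×2.
So there are 8! / (2!·2!·2!) = 5040 distinguishable arrangements.

5040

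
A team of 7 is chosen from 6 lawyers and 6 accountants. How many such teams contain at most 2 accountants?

Split by how many accountants are chosen (0 through 2).
Sum: C(6,0)·C(6,7) + C(6,1)·C(6,6) + C(6,2)·C(6,5) = 0 + 6 + 90 = 96.

96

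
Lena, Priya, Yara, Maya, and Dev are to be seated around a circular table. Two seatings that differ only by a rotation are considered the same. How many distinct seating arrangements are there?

Around a circle, 5 distinct people have 5!/5 = (4)! = 24 rotationally distinct seatings.

24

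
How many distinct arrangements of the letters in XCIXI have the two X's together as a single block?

Treat the 2 copies of X as a single block. The multiset to arrange is then {XX, C, I, I}, 4 items in all.
That gives (4)!/(2!) = 12 arrangements.

12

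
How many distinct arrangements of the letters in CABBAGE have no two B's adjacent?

900

There are 7!/(2!·2!) = 1260 arrangements of CABBAGE in total.
Arrangements with the B's together: treat BB as one letter, giving (6)!/(2!) = 360.
Subtracting, 1260 − 360 = 900 arrangements keep the B's apart.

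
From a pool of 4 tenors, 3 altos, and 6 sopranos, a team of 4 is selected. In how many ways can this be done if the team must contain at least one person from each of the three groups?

360

Total 4-person selections from all 13: C(13,4) = 715.
Subtract selections that omit an entire group: no tenors → C(9,4) = 126; no altos → C(10,4) = 210; no sopranos → C(7,4) = 35.
Add back selections omitting two groups (i.e. drawn from a single group): C(4,4) + C(3,4) + C(6,4) = 16.
By inclusion–exclusion: 715 − 371 + 16 = 360.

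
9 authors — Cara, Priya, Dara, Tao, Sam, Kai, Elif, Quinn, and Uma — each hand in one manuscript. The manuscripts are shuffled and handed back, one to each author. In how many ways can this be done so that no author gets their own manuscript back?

133496

Count assignments avoiding every fixed point. For any j of the 9 authors fixed to their own manuscript, the other 9−j can be arranged in (9−j)! ways.
By inclusion–exclusion this is Σ_{j=0}^{9} (−1)^j C(9,j)·(9−j)!.
Computing: 362880 − 362880 + 181440 − 60480 + 15120 − 3024 + 504 − 72 + 9 − 1 = 133496.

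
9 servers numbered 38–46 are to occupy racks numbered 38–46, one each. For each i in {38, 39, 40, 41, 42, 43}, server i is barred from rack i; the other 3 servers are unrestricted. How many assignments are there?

Let Aᵢ (for 38 ≤ i ≤ 43) be the placements that put server i in its forbidden rack. Any j of these fix j positions, leaving (9−j)! ways to fill the rest, and there are C(6,j) ways to pick which j.
By inclusion–exclusion, the number of valid placements is Σ_{j=0}^{6} (−1)^j C(6,j)·(9−j)!.
Computing: 362880 − 241920 + 75600 − 14400 + 1800 − 144 + 6 = 183822.

183822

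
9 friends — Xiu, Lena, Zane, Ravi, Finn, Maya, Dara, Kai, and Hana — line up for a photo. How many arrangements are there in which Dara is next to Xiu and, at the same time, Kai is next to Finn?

20160

Treat {Dara,Xiu} as one block (2 orders) and {Kai,Finn} as another (2 orders).
That leaves 7 units to arrange: 2 × 2 × 7! = 4 × 5040 = 20160.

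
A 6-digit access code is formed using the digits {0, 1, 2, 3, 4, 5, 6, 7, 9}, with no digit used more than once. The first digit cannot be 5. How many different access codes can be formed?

The first digit has 9−1 = 8 choices (anything except 5).
The remaining 5 digits are filled from the other 8 symbols without repetition: 8 × 7 × 6 × 5 × 4 = 6720.
Total: 8 × 6720 = 53760.

53760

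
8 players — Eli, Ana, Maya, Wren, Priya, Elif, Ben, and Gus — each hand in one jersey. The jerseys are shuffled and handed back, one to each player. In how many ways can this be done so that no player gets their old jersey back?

14833

Let Aᵢ be the assignments in which player i gets their old jersey. We want the size of the complement of A₁∪…∪A_8.
By inclusion–exclusion this is Σ_{j=0}^{8} (−1)^j C(8,j)·(8−j)!.
Computing: 40320 − 40320 + 20160 − 6720 + 1680 − 336 + 56 − 8 + 1 = 14833.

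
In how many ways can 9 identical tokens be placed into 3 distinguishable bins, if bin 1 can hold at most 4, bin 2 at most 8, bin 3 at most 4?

24

By stars and bars, unrestricted non-negative solutions to x_1+…+x_3 = 9 number C(9+2,2) = 55.
Subtract solutions that violate a single cap (substitute x_i' = x_i − (cap_i+1)): x_1 ≥ 5 gives C(6,2) = 15; x_2 ≥ 9 gives C(2,2) = 1; x_3 ≥ 5 gives C(6,2) = 15. Together 31.
No two caps can be exceeded simultaneously, so the pair terms are all 0.
By inclusion–exclusion the count is 55 − 31 + 0 = 24.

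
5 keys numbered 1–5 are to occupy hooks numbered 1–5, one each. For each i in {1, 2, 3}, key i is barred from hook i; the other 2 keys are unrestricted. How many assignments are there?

64

Let Aᵢ (for i ∈ {1, 2, 3}) be the placements that put key i in its forbidden hook. Any j of these fix j positions, leaving (5−j)! ways to fill the rest, and there are C(3,j) ways to pick which j.
By inclusion–exclusion, the number of valid placements is Σ_{j=0}^{3} (−1)^j C(3,j)·(5−j)!.
Computing: 120 − 72 + 18 − 2 = 64.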